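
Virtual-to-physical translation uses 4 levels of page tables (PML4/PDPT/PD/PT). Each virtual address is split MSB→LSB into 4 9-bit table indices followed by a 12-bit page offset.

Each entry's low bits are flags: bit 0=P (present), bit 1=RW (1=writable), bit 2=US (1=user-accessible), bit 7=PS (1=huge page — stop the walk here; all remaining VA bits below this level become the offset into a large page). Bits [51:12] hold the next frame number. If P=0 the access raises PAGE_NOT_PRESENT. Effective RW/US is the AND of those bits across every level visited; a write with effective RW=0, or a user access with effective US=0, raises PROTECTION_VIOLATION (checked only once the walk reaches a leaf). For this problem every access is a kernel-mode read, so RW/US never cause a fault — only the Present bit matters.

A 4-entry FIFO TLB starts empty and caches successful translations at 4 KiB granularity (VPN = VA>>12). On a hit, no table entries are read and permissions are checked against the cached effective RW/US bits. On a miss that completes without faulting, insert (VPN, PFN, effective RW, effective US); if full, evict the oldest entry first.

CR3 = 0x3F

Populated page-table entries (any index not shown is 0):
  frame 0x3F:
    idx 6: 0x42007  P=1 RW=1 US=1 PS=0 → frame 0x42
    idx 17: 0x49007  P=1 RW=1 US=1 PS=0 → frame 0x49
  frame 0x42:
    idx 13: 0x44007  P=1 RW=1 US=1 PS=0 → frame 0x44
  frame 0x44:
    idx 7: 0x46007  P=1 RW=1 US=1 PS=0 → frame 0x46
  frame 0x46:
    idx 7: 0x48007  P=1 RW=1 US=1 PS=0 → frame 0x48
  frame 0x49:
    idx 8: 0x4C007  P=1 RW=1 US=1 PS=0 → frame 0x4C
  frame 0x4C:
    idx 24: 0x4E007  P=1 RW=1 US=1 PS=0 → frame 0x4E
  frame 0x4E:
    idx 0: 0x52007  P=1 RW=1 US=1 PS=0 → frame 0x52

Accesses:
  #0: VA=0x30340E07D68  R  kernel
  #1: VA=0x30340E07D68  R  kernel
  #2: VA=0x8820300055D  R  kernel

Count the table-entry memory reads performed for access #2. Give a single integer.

Trace:
#0 VA=0x30340E07D68 (r,kernel):
  L0: frame=0x3F idx=6 entry=0x42007 [P=1 RW=1 US=1 PS=0]
  L1: frame=0x42 idx=13 entry=0x44007 [P=1 RW=1 US=1 PS=0]
  L2: frame=0x44 idx=7 entry=0x46007 [P=1 RW=1 US=1 PS=0]
  L3: frame=0x46 idx=7 entry=0x48007 [P=1 RW=1 US=1 PS=0]
  ⇒ phys 0x48D68  [4 reads]
#1 VA=0x30340E07D68 (r,kernel):
  TLB hit vpn=0x30340E07 → PA=0x48D68
#2 VA=0x8820300055D (r,kernel):
  L0: frame=0x3F idx=17 entry=0x49007 [P=1 RW=1 US=1 PS=0]
  L1: frame=0x49 idx=8 entry=0x4C007 [P=1 RW=1 US=1 PS=0]
  L2: frame=0x4C idx=24 entry=0x4E007 [P=1 RW=1 US=1 PS=0]
  L3: frame=0x4E idx=0 entry=0x52007 [P=1 RW=1 US=1 PS=0]
  ⇒ phys 0x5255D  [4 reads]

Entries read for #2: 4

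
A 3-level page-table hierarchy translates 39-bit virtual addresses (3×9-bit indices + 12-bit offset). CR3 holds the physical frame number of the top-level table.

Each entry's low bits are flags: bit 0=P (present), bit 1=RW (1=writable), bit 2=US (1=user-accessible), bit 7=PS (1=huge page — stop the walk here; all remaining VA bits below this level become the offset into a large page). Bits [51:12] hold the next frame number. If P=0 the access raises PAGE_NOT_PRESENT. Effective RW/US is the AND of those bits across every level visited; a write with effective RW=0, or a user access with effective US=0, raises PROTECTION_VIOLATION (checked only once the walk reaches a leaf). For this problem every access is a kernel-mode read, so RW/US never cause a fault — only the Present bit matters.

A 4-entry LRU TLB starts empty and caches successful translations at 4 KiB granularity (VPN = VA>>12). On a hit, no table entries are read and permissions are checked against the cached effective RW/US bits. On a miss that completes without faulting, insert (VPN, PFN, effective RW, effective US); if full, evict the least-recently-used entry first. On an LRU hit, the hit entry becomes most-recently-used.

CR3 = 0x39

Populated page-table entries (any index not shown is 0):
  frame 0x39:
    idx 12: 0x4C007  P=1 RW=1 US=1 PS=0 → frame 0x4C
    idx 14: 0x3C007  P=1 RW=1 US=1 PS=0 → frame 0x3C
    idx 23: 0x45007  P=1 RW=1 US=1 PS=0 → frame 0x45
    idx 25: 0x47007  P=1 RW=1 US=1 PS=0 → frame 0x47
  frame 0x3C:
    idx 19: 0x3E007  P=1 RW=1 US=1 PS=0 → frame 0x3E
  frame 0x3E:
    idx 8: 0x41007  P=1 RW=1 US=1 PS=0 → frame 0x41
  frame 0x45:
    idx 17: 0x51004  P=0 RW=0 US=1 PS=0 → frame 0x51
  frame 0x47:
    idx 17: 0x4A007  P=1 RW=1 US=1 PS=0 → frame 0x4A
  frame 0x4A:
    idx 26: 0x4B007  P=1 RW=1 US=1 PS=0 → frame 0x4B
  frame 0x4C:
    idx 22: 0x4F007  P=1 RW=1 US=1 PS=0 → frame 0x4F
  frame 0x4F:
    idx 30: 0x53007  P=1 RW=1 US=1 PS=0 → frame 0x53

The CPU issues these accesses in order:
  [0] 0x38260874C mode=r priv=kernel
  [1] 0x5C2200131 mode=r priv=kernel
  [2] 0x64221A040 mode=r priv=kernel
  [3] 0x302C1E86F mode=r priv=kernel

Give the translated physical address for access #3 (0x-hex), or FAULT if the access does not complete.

Walk each access:
#0 VA=0x38260874C (r,kernel):
  L0 @0x39[14] → 0x3C007  P=1,RW=1,US=1,PS=0
  L1 @0x3C[19] → 0x3E007  P=1,RW=1,US=1,PS=0
  L2 @0x3E[8] → 0x41007  P=1,RW=1,US=1,PS=0
  ⇒ phys 0x4174C  [3 reads]
#1 VA=0x5C2200131 (r,kernel):
  L0 @0x39[23] → 0x45007  P=1,RW=1,US=1,PS=0
  L1 @0x45[17] → 0x51004  P=0,RW=0,US=1,PS=0
  ⇒ fault: PAGE_NOT_PRESENT  — 2 lookups
#2 VA=0x64221A040 (r,kernel):
  L0 @0x39[25] → 0x47007  P=1,RW=1,US=1,PS=0
  L1 @0x47[17] → 0x4A007  P=1,RW=1,US=1,PS=0
  L2 @0x4A[26] → 0x4B007  P=1,RW=1,US=1,PS=0
  ⇒ phys 0x4B040  [3 reads]
#3 VA=0x302C1E86F (r,kernel):
  L0 @0x39[12] → 0x4C007  P=1,RW=1,US=1,PS=0
  L1 @0x4C[22] → 0x4F007  P=1,RW=1,US=1,PS=0
  L2 @0x4F[30] → 0x53007  P=1,RW=1,US=1,PS=0
  ⇒ phys 0x5386F  [3 reads]

Access #3 PA: 0x5386F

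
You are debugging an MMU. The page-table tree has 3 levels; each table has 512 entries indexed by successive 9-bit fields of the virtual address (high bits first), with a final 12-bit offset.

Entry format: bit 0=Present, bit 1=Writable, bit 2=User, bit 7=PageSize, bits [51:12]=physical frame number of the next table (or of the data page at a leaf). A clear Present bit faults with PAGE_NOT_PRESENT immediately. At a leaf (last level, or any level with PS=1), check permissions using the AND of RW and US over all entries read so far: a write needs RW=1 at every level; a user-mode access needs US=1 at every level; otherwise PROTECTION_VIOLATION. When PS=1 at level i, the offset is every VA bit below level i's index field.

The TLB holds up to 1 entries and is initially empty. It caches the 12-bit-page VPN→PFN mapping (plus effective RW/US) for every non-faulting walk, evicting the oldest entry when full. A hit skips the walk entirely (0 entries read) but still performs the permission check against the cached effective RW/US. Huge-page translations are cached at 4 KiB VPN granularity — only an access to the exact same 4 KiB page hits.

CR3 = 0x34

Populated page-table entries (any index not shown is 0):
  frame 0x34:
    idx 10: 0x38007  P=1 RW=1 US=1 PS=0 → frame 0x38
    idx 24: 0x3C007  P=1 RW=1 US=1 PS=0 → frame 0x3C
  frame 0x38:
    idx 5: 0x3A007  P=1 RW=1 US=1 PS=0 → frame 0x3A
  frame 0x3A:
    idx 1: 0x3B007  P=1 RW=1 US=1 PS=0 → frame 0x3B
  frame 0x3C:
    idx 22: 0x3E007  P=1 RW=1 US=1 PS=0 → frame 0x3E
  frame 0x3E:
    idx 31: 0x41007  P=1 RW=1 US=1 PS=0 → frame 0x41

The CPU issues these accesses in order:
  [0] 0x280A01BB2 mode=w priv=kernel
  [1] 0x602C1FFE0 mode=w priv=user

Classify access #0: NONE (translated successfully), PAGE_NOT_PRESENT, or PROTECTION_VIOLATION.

Trace:
#0 VA=0x280A01BB2 (w,kernel):
  L0: frame=0x34 idx=10 entry=0x38007 [P=1 RW=1 US=1 PS=0]
  L1: frame=0x38 idx=5 entry=0x3A007 [P=1 RW=1 US=1 PS=0]
  L2: frame=0x3A idx=1 entry=0x3B007 [P=1 RW=1 US=1 PS=0]
  ✓ 0x3BBB2  — 3 lookups
#1 VA=0x602C1FFE0 (w,user):
  L0: frame=0x34 idx=24 entry=0x3C007 [P=1 RW=1 US=1 PS=0]
  L1: frame=0x3C idx=22 entry=0x3E007 [P=1 RW=1 US=1 PS=0]
  L2: frame=0x3E idx=31 entry=0x41007 [P=1 RW=1 US=1 PS=0]
  ✓ 0x41FE0  — 3 lookups

Access #0 fault: NONE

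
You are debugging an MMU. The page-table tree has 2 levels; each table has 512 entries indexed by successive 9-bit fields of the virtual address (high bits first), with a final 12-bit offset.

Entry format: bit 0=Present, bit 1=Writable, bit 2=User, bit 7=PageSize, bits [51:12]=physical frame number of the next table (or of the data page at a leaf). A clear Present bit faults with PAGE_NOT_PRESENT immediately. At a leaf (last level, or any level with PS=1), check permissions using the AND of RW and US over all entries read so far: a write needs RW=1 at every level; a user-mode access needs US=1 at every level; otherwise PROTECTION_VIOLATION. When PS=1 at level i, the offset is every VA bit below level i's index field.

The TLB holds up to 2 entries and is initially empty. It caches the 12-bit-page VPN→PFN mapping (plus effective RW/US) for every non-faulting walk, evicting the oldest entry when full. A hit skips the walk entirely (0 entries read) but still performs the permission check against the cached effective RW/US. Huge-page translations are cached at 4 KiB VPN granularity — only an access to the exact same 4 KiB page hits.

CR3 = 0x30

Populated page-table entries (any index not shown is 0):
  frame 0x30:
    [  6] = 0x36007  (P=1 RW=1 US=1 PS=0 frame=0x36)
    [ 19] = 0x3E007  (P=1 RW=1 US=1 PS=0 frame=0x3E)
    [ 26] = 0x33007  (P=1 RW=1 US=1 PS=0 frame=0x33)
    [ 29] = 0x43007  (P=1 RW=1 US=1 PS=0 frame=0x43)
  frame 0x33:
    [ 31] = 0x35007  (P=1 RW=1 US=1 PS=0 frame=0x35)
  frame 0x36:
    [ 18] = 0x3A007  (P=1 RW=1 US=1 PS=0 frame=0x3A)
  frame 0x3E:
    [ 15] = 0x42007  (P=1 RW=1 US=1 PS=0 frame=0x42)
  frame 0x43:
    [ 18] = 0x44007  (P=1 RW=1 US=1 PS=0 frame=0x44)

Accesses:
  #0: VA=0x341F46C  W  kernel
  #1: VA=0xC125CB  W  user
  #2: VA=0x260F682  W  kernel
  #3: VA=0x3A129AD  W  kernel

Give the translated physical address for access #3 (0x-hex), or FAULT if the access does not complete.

Per-access translation:
#0 VA=0x341F46C (w,kernel):
  L0 @0x30[26] → 0x33007  P=1,RW=1,US=1,PS=0
  L1 @0x33[31] → 0x35007  P=1,RW=1,US=1,PS=0
  ⇒ phys 0x3546C  [2 reads]
#1 VA=0xC125CB (w,user):
  L0 @0x30[6] → 0x36007  P=1,RW=1,US=1,PS=0
  L1 @0x36[18] → 0x3A007  P=1,RW=1,US=1,PS=0
  ⇒ phys 0x3A5CB  [2 reads]
#2 VA=0x260F682 (w,kernel):
  L0 @0x30[19] → 0x3E007  P=1,RW=1,US=1,PS=0
  L1 @0x3E[15] → 0x42007  P=1,RW=1,US=1,PS=0
  ⇒ phys 0x42682  [2 reads]
#3 VA=0x3A129AD (w,kernel):
  L0 @0x30[29] → 0x43007  P=1,RW=1,US=1,PS=0
  L1 @0x43[18] → 0x44007  P=1,RW=1,US=1,PS=0
  ⇒ phys 0x449AD  [2 reads]

Access #3 PA: 0x449AD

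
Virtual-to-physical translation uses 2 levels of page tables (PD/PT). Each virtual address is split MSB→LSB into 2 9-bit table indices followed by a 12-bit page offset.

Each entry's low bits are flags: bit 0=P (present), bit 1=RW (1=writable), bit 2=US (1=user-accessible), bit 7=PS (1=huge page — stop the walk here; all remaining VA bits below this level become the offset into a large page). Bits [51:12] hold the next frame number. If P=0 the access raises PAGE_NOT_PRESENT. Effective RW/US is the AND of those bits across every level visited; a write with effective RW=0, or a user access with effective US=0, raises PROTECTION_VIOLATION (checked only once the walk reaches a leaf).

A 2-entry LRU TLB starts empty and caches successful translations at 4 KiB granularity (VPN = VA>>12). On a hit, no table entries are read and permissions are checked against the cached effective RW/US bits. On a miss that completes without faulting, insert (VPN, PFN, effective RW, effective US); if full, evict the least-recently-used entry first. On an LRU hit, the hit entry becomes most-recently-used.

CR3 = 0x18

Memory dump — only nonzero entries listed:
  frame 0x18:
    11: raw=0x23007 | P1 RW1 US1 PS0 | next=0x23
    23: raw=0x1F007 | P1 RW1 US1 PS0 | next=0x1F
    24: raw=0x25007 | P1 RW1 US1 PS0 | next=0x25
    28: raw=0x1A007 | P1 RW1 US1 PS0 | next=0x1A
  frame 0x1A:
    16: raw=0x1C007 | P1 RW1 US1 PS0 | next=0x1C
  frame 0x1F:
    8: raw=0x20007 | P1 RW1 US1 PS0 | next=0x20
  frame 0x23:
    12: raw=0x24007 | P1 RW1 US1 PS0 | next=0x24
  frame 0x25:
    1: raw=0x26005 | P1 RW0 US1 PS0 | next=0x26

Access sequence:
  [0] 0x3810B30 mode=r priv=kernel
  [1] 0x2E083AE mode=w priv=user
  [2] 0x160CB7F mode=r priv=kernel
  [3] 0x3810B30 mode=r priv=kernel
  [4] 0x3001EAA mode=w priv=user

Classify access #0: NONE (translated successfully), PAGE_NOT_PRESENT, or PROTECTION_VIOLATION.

Walk each access:
#0 VA=0x3810B30 (r,kernel):
  L0: frame=0x18 idx=28 entry=0x1A007 [P=1 RW=1 US=1 PS=0]
  L1: frame=0x1A idx=16 entry=0x1C007 [P=1 RW=1 US=1 PS=0]
  → PA=0x1CB30  (2 entries read)
#1 VA=0x2E083AE (w,user):
  L0: frame=0x18 idx=23 entry=0x1F007 [P=1 RW=1 US=1 PS=0]
  L1: frame=0x1F idx=8 entry=0x20007 [P=1 RW=1 US=1 PS=0]
  → PA=0x203AE  (2 entries read)
#2 VA=0x160CB7F (r,kernel):
  L0: frame=0x18 idx=11 entry=0x23007 [P=1 RW=1 US=1 PS=0]
  L1: frame=0x23 idx=12 entry=0x24007 [P=1 RW=1 US=1 PS=0]
  → PA=0x24B7F  (2 entries read)
#3 VA=0x3810B30 (r,kernel):
  L0: frame=0x18 idx=28 entry=0x1A007 [P=1 RW=1 US=1 PS=0]
  L1: frame=0x1A idx=16 entry=0x1C007 [P=1 RW=1 US=1 PS=0]
  → PA=0x1CB30  (2 entries read)
#4 VA=0x3001EAA (w,user):
  L0: frame=0x18 idx=24 entry=0x25007 [P=1 RW=1 US=1 PS=0]
  L1: frame=0x25 idx=1 entry=0x26005 [P=1 RW=0 US=1 PS=0]
  ⇒ fault: PROTECTION_VIOLATION  — 2 lookups

Access #0 fault: NONE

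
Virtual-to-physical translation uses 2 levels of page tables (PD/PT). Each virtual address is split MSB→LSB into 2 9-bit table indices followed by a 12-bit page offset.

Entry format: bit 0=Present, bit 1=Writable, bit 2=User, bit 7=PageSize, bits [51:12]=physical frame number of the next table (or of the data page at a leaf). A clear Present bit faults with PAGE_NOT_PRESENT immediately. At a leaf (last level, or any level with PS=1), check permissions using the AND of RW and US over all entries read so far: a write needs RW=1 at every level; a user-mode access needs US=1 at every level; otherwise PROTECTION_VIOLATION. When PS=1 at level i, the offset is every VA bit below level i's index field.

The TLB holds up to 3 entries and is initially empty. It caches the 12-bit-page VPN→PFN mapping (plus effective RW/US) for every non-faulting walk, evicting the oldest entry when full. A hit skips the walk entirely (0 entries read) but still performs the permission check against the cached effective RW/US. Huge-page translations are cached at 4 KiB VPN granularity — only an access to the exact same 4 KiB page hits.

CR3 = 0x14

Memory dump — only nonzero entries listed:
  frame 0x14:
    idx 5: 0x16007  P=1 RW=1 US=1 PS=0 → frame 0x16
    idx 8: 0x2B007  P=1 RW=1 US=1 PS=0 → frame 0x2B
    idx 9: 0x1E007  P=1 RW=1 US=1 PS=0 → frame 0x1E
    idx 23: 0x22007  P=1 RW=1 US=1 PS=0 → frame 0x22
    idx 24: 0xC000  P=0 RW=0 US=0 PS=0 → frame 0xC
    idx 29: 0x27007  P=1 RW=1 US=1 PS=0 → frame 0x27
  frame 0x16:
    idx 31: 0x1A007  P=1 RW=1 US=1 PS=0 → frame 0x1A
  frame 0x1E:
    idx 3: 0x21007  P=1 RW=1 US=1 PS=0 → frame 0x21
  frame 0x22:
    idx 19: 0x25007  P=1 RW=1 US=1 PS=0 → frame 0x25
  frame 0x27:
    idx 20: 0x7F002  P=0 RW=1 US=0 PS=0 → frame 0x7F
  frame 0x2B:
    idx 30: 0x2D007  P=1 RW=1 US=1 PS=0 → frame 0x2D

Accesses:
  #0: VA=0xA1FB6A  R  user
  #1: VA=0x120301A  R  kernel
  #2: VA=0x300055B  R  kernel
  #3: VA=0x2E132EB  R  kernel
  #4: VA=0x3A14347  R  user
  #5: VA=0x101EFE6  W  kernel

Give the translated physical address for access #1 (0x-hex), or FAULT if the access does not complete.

Per-access translation:
#0 VA=0xA1FB6A (r,user):
  L0 @0x14[5] → 0x16007  P=1,RW=1,US=1,PS=0
  L1 @0x16[31] → 0x1A007  P=1,RW=1,US=1,PS=0
  → PA=0x1AB6A  (2 entries read)
#1 VA=0x120301A (r,kernel):
  L0 @0x14[9] → 0x1E007  P=1,RW=1,US=1,PS=0
  L1 @0x1E[3] → 0x21007  P=1,RW=1,US=1,PS=0
  → PA=0x2101A  (2 entries read)
#2 VA=0x300055B (r,kernel):
  L0 @0x14[24] → 0xC000  P=0,RW=0,US=0,PS=0
  ✗ PAGE_NOT_PRESENT  [1 reads]
#3 VA=0x2E132EB (r,kernel):
  L0 @0x14[23] → 0x22007  P=1,RW=1,US=1,PS=0
  L1 @0x22[19] → 0x25007  P=1,RW=1,US=1,PS=0
  → PA=0x252EB  (2 entries read)
#4 VA=0x3A14347 (r,user):
  L0 @0x14[29] → 0x27007  P=1,RW=1,US=1,PS=0
  L1 @0x27[20] → 0x7F002  P=0,RW=1,US=0,PS=0
  ✗ PAGE_NOT_PRESENT  [2 reads]
#5 VA=0x101EFE6 (w,kernel):
  L0 @0x14[8] → 0x2B007  P=1,RW=1,US=1,PS=0
  L1 @0x2B[30] → 0x2D007  P=1,RW=1,US=1,PS=0
  → PA=0x2DFE6  (2 entries read)

Access #1 PA: 0x2101A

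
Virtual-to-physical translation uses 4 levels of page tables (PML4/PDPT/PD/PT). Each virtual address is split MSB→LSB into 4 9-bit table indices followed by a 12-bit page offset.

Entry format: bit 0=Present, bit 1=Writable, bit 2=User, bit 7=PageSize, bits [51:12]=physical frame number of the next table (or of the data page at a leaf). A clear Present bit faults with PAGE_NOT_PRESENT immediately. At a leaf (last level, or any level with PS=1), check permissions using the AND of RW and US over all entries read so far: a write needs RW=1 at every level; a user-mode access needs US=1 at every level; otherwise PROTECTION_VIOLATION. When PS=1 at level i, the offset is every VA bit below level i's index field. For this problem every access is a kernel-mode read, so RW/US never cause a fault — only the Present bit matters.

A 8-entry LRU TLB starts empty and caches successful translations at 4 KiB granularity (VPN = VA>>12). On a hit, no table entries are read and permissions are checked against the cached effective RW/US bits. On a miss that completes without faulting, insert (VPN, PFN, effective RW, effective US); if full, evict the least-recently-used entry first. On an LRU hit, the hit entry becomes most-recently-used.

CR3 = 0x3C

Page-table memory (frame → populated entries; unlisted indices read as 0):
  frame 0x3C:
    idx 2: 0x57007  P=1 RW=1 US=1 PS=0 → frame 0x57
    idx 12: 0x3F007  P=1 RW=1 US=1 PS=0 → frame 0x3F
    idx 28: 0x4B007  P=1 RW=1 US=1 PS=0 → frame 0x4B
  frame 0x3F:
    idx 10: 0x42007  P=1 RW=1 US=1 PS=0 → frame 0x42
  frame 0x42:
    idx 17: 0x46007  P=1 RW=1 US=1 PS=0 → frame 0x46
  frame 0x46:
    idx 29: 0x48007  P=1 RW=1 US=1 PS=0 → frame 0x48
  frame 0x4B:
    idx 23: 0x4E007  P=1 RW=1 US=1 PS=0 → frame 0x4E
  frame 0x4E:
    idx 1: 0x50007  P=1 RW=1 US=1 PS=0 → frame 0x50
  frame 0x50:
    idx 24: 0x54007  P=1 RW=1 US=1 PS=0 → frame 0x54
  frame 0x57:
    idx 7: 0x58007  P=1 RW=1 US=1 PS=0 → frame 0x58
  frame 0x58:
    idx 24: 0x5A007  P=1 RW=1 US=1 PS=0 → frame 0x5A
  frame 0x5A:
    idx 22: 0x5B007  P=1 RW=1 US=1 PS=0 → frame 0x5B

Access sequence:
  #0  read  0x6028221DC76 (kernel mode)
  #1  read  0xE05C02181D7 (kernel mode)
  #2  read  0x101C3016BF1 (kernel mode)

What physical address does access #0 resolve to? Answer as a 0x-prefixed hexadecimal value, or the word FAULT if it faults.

Walk each access:
#0 VA=0x6028221DC76 (r,kernel):
  L0 @0x3C[12] → 0x3F007  P=1,RW=1,US=1,PS=0
  L1 @0x3F[10] → 0x42007  P=1,RW=1,US=1,PS=0
  L2 @0x42[17] → 0x46007  P=1,RW=1,US=1,PS=0
  L3 @0x46[29] → 0x48007  P=1,RW=1,US=1,PS=0
  → PA=0x48C76  (4 entries read)
#1 VA=0xE05C02181D7 (r,kernel):
  L0 @0x3C[28] → 0x4B007  P=1,RW=1,US=1,PS=0
  L1 @0x4B[23] → 0x4E007  P=1,RW=1,US=1,PS=0
  L2 @0x4E[1] → 0x50007  P=1,RW=1,US=1,PS=0
  L3 @0x50[24] → 0x54007  P=1,RW=1,US=1,PS=0
  → PA=0x541D7  (4 entries read)
#2 VA=0x101C3016BF1 (r,kernel):
  L0 @0x3C[2] → 0x57007  P=1,RW=1,US=1,PS=0
  L1 @0x57[7] → 0x58007  P=1,RW=1,US=1,PS=0
  L2 @0x58[24] → 0x5A007  P=1,RW=1,US=1,PS=0
  L3 @0x5A[22] → 0x5B007  P=1,RW=1,US=1,PS=0
  → PA=0x5BBF1  (4 entries read)

Access #0 PA: 0x48C76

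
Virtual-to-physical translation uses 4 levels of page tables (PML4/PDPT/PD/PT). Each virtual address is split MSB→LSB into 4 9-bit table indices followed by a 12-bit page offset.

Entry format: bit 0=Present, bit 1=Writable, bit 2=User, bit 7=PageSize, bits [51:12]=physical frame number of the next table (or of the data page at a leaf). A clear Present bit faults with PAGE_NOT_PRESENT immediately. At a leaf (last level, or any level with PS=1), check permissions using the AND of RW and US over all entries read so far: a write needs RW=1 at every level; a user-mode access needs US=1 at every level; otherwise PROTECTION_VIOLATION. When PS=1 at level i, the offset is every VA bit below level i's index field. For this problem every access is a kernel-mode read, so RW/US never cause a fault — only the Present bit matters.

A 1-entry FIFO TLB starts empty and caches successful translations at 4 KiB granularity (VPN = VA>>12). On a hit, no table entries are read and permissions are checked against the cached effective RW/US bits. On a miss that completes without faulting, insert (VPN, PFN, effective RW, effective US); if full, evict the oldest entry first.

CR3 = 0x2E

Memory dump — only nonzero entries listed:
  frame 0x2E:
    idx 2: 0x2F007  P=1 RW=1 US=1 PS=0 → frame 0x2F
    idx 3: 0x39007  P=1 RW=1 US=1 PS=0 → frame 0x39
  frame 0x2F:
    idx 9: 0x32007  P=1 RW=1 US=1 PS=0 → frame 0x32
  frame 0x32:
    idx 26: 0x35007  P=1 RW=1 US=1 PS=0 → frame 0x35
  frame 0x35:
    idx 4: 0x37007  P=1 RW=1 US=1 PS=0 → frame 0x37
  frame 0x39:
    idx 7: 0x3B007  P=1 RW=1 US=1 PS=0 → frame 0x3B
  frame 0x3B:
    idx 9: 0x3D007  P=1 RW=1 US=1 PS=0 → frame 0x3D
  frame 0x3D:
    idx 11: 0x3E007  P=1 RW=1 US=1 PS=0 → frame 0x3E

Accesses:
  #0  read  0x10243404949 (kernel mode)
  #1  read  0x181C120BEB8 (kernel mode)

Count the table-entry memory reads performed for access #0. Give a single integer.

Trace:
#0 VA=0x10243404949 (r,kernel):
  lvl0: tbl 0x2E, slot 2 ⇒ 0x2F007 (P1/RW1/US1/PS0)
  lvl1: tbl 0x2F, slot 9 ⇒ 0x32007 (P1/RW1/US1/PS0)
  lvl2: tbl 0x32, slot 26 ⇒ 0x35007 (P1/RW1/US1/PS0)
  lvl3: tbl 0x35, slot 4 ⇒ 0x37007 (P1/RW1/US1/PS0)
  → PA=0x37949  (4 entries read)
#1 VA=0x181C120BEB8 (r,kernel):
  lvl0: tbl 0x2E, slot 3 ⇒ 0x39007 (P1/RW1/US1/PS0)
  lvl1: tbl 0x39, slot 7 ⇒ 0x3B007 (P1/RW1/US1/PS0)
  lvl2: tbl 0x3B, slot 9 ⇒ 0x3D007 (P1/RW1/US1/PS0)
  lvl3: tbl 0x3D, slot 11 ⇒ 0x3E007 (P1/RW1/US1/PS0)
  → PA=0x3EEB8  (4 entries read)

Entries read for #0: 4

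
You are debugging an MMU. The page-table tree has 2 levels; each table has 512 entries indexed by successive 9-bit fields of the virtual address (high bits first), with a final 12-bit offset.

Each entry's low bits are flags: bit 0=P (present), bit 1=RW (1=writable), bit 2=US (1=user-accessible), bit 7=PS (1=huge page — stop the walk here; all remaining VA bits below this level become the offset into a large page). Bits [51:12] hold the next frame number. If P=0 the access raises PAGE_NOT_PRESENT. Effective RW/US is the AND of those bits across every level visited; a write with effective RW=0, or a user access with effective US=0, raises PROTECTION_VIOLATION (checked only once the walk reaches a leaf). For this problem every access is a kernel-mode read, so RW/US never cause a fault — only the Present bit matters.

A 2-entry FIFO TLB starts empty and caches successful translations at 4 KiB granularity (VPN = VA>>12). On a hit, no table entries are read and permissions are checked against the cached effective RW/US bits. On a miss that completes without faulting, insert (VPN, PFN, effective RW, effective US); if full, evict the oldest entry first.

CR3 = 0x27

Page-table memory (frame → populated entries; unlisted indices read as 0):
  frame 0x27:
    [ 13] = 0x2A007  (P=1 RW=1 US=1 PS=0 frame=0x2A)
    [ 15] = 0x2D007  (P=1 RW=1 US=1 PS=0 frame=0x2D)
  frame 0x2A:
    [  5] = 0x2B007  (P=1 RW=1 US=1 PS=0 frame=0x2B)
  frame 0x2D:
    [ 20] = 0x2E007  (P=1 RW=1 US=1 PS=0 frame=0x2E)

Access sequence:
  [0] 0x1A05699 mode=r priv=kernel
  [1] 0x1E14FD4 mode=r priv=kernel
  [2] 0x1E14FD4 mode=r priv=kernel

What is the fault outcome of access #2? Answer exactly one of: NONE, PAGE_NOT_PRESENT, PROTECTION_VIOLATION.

Per-access translation:
#0 VA=0x1A05699 (r,kernel):
  lvl0: tbl 0x27, slot 13 ⇒ 0x2A007 (P1/RW1/US1/PS0)
  lvl1: tbl 0x2A, slot 5 ⇒ 0x2B007 (P1/RW1/US1/PS0)
  ✓ 0x2B699  — 2 lookups
#1 VA=0x1E14FD4 (r,kernel):
  lvl0: tbl 0x27, slot 15 ⇒ 0x2D007 (P1/RW1/US1/PS0)
  lvl1: tbl 0x2D, slot 20 ⇒ 0x2E007 (P1/RW1/US1/PS0)
  ✓ 0x2EFD4  — 2 lookups
#2 VA=0x1E14FD4 (r,kernel):
  TLB hit vpn=0x1E14 → PA=0x2EFD4

Access #2 fault: NONE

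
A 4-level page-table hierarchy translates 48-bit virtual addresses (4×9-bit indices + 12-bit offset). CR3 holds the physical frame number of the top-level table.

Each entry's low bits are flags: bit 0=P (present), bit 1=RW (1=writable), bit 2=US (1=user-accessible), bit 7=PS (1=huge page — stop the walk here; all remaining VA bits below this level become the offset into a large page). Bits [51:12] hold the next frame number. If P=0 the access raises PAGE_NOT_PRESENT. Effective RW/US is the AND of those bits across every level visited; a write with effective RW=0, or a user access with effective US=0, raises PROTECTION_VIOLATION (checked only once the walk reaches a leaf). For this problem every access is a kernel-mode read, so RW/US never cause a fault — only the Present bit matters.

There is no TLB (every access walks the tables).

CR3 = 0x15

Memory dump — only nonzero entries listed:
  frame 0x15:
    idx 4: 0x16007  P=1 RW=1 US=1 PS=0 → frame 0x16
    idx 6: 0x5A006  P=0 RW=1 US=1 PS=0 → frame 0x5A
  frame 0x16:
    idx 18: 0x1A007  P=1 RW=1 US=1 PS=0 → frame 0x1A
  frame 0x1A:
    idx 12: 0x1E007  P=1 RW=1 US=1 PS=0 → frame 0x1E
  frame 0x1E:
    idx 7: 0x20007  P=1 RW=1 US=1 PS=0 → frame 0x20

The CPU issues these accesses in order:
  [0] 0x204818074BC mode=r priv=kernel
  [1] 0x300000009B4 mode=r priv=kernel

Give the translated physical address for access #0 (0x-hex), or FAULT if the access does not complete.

Per-access translation:
#0 VA=0x204818074BC (r,kernel):
  lvl0: tbl 0x15, slot 4 ⇒ 0x16007 (P1/RW1/US1/PS0)
  lvl1: tbl 0x16, slot 18 ⇒ 0x1A007 (P1/RW1/US1/PS0)
  lvl2: tbl 0x1A, slot 12 ⇒ 0x1E007 (P1/RW1/US1/PS0)
  lvl3: tbl 0x1E, slot 7 ⇒ 0x20007 (P1/RW1/US1/PS0)
  ⇒ phys 0x204BC  [4 reads]
#1 VA=0x300000009B4 (r,kernel):
  lvl0: tbl 0x15, slot 6 ⇒ 0x5A006 (P0/RW1/US1/PS0)
  ✗ PAGE_NOT_PRESENT  [1 reads]

Access #0 PA: 0x204BC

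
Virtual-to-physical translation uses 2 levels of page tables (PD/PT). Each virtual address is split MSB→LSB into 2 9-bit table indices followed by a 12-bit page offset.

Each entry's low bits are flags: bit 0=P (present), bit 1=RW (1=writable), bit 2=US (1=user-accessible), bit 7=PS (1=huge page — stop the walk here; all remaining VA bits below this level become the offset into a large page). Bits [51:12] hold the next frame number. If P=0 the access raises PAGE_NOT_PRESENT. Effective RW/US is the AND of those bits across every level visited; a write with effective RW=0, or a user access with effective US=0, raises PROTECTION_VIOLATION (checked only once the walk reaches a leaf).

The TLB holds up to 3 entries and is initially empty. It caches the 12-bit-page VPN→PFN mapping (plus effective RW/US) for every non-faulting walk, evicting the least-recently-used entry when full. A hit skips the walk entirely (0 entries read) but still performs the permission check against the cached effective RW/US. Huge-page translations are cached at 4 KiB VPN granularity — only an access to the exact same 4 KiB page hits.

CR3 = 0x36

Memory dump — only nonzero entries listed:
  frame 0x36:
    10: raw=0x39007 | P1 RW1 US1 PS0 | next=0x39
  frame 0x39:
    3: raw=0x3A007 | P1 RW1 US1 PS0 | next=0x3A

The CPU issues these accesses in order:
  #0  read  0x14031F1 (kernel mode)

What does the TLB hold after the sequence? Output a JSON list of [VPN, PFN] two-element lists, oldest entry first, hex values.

Walk each access:
#0 VA=0x14031F1 (r,kernel):
  [0] read 0x36 idx=10: raw=0x39007 flags P=1 W=1 U=1 S=0
  [1] read 0x39 idx=3: raw=0x3A007 flags P=1 W=1 U=1 S=0
  → PA=0x3A1F1  (2 entries read)

TLB: [["0x1403", "0x3A"]]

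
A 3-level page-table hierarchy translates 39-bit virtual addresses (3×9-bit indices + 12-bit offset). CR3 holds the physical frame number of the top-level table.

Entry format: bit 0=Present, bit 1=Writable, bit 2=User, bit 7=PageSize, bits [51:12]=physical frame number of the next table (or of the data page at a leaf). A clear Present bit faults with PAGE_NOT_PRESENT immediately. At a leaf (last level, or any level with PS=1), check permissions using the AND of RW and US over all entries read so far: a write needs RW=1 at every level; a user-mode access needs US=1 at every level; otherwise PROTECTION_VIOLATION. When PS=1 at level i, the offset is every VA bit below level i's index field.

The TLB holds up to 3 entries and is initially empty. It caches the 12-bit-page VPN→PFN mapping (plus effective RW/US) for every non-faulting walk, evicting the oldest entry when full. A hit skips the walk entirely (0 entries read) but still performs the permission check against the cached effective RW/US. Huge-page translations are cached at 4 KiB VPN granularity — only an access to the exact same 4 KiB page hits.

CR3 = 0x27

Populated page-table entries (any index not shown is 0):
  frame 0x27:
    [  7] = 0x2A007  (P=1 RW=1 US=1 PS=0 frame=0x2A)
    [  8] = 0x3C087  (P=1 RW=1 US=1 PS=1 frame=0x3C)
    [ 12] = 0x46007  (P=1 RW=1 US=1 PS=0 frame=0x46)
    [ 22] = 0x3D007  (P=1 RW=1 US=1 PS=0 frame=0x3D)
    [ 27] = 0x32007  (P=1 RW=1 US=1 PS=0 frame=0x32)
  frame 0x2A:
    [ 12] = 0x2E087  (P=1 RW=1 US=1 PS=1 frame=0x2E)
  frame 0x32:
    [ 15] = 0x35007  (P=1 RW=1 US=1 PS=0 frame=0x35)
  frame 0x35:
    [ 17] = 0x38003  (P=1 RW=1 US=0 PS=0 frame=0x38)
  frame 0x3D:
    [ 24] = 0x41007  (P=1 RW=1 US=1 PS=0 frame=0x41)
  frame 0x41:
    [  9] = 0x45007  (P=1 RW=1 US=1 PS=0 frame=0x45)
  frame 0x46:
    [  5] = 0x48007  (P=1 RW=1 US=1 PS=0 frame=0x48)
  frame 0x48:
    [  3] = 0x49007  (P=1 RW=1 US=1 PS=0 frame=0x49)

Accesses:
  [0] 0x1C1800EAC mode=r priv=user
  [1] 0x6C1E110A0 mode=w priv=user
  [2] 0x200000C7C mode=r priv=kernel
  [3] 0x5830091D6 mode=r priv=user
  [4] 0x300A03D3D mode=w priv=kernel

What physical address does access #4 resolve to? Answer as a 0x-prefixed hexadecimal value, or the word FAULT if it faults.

Per-access translation:
#0 VA=0x1C1800EAC (r,user):
  L0: frame=0x27 idx=7 entry=0x2A007 [P=1 RW=1 US=1 PS=0]
  L1: frame=0x2A idx=12 entry=0x2E087 [P=1 RW=1 US=1 PS=1]
  ⇒ phys 0x2EEAC (huge @L1)  [2 reads]
#1 VA=0x6C1E110A0 (w,user):
  L0: frame=0x27 idx=27 entry=0x32007 [P=1 RW=1 US=1 PS=0]
  L1: frame=0x32 idx=15 entry=0x35007 [P=1 RW=1 US=1 PS=0]
  L2: frame=0x35 idx=17 entry=0x38003 [P=1 RW=1 US=0 PS=0]
  → PROTECTION_VIOLATION  (3 entries read)
#2 VA=0x200000C7C (r,kernel):
  L0: frame=0x27 idx=8 entry=0x3C087 [P=1 RW=1 US=1 PS=1]
  ⇒ phys 0x3CC7C (huge @L0)  [1 reads]
#3 VA=0x5830091D6 (r,user):
  L0: frame=0x27 idx=22 entry=0x3D007 [P=1 RW=1 US=1 PS=0]
  L1: frame=0x3D idx=24 entry=0x41007 [P=1 RW=1 US=1 PS=0]
  L2: frame=0x41 idx=9 entry=0x45007 [P=1 RW=1 US=1 PS=0]
  ⇒ phys 0x451D6  [3 reads]
#4 VA=0x300A03D3D (w,kernel):
  L0: frame=0x27 idx=12 entry=0x46007 [P=1 RW=1 US=1 PS=0]
  L1: frame=0x46 idx=5 entry=0x48007 [P=1 RW=1 US=1 PS=0]
  L2: frame=0x48 idx=3 entry=0x49007 [P=1 RW=1 US=1 PS=0]
  ⇒ phys 0x49D3D  [3 reads]

Access #4 PA: 0x49D3D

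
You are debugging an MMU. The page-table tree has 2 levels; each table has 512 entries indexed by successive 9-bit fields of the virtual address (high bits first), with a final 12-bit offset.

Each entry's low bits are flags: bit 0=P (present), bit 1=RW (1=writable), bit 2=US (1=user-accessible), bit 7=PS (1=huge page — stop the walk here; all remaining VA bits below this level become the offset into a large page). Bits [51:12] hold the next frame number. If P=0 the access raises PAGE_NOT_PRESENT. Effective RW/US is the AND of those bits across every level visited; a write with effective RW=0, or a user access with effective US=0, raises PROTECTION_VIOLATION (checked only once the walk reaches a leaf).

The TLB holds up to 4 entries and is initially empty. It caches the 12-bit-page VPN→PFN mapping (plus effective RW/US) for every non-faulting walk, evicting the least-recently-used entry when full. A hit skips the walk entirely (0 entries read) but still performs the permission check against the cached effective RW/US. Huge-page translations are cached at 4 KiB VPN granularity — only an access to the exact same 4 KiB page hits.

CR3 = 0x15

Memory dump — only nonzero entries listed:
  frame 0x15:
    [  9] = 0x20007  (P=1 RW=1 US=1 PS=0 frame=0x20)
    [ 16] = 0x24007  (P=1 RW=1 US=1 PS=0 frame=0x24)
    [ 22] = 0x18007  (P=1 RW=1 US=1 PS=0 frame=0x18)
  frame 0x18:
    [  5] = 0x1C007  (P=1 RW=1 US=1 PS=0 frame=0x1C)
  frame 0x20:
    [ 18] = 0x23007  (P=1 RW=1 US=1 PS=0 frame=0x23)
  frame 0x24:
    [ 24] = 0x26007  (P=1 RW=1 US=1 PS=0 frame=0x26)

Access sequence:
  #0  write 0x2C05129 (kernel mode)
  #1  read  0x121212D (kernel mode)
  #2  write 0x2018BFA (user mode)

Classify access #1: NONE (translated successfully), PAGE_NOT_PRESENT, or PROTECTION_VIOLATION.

Per-access translation:
#0 VA=0x2C05129 (w,kernel):
  lvl0: tbl 0x15, slot 22 ⇒ 0x18007 (P1/RW1/US1/PS0)
  lvl1: tbl 0x18, slot 5 ⇒ 0x1C007 (P1/RW1/US1/PS0)
  ⇒ phys 0x1C129  [2 reads]
#1 VA=0x121212D (r,kernel):
  lvl0: tbl 0x15, slot 9 ⇒ 0x20007 (P1/RW1/US1/PS0)
  lvl1: tbl 0x20, slot 18 ⇒ 0x23007 (P1/RW1/US1/PS0)
  ⇒ phys 0x2312D  [2 reads]
#2 VA=0x2018BFA (w,user):
  lvl0: tbl 0x15, slot 16 ⇒ 0x24007 (P1/RW1/US1/PS0)
  lvl1: tbl 0x24, slot 24 ⇒ 0x26007 (P1/RW1/US1/PS0)
  ⇒ phys 0x26BFA  [2 reads]

Access #1 fault: NONE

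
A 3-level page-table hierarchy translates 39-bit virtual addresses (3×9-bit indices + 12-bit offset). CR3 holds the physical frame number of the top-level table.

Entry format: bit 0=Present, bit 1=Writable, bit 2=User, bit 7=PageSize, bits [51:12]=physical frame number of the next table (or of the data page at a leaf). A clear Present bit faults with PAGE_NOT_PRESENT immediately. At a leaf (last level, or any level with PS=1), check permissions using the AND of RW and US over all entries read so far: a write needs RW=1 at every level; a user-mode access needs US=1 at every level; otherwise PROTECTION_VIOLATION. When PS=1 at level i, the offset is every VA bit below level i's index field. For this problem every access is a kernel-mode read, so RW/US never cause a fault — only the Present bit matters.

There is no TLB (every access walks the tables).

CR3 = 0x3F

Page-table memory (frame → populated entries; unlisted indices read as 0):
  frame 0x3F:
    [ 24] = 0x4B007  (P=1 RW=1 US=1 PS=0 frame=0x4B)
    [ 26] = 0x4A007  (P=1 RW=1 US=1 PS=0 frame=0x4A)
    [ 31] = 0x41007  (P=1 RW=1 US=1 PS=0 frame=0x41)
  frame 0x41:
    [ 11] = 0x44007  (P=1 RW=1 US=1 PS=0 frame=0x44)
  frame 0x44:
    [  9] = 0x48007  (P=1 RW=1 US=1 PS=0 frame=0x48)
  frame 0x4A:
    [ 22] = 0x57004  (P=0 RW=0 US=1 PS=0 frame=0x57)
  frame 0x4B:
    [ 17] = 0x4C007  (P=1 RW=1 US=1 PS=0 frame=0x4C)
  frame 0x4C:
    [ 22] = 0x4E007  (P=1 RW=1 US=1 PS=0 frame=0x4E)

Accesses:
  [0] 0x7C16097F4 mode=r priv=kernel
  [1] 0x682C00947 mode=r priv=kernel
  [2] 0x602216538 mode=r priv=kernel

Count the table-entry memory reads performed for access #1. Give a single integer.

Trace:
#0 VA=0x7C16097F4 (r,kernel):
  L0 @0x3F[31] → 0x41007  P=1,RW=1,US=1,PS=0
  L1 @0x41[11] → 0x44007  P=1,RW=1,US=1,PS=0
  L2 @0x44[9] → 0x48007  P=1,RW=1,US=1,PS=0
  → PA=0x487F4  (3 entries read)
#1 VA=0x682C00947 (r,kernel):
  L0 @0x3F[26] → 0x4A007  P=1,RW=1,US=1,PS=0
  L1 @0x4A[22] → 0x57004  P=0,RW=0,US=1,PS=0
  → PAGE_NOT_PRESENT  (2 entries read)
#2 VA=0x602216538 (r,kernel):
  L0 @0x3F[24] → 0x4B007  P=1,RW=1,US=1,PS=0
  L1 @0x4B[17] → 0x4C007  P=1,RW=1,US=1,PS=0
  L2 @0x4C[22] → 0x4E007  P=1,RW=1,US=1,PS=0
  → PA=0x4E538  (3 entries read)

Entries read for #1: 2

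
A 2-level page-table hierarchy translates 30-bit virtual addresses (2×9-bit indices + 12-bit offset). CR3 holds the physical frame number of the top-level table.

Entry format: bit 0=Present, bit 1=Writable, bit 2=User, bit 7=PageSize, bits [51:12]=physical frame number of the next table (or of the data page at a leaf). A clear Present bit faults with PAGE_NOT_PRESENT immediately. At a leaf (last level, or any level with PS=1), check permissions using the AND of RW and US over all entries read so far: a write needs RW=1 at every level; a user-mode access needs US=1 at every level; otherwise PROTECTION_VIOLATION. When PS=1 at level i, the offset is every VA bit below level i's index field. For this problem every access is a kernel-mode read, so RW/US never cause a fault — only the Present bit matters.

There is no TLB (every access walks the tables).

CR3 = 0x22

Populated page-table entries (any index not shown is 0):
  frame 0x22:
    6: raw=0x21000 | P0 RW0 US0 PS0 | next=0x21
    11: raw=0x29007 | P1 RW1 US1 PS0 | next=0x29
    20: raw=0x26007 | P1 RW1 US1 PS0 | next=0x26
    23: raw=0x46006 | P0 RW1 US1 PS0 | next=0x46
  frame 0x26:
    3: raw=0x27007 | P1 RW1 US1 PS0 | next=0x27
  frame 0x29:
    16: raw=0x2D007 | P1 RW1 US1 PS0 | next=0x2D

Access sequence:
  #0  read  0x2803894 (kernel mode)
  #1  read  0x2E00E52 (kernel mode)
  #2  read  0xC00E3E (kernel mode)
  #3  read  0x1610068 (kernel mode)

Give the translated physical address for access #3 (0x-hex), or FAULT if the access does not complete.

Trace:
#0 VA=0x2803894 (r,kernel):
  L0: frame=0x22 idx=20 entry=0x26007 [P=1 RW=1 US=1 PS=0]
  L1: frame=0x26 idx=3 entry=0x27007 [P=1 RW=1 US=1 PS=0]
  → PA=0x27894  (2 entries read)
#1 VA=0x2E00E52 (r,kernel):
  L0: frame=0x22 idx=23 entry=0x46006 [P=0 RW=1 US=1 PS=0]
  ✗ PAGE_NOT_PRESENT  [1 reads]
#2 VA=0xC00E3E (r,kernel):
  L0: frame=0x22 idx=6 entry=0x21000 [P=0 RW=0 US=0 PS=0]
  ✗ PAGE_NOT_PRESENT  [1 reads]
#3 VA=0x1610068 (r,kernel):
  L0: frame=0x22 idx=11 entry=0x29007 [P=1 RW=1 US=1 PS=0]
  L1: frame=0x29 idx=16 entry=0x2D007 [P=1 RW=1 US=1 PS=0]
  → PA=0x2D068  (2 entries read)

Access #3 PA: 0x2D068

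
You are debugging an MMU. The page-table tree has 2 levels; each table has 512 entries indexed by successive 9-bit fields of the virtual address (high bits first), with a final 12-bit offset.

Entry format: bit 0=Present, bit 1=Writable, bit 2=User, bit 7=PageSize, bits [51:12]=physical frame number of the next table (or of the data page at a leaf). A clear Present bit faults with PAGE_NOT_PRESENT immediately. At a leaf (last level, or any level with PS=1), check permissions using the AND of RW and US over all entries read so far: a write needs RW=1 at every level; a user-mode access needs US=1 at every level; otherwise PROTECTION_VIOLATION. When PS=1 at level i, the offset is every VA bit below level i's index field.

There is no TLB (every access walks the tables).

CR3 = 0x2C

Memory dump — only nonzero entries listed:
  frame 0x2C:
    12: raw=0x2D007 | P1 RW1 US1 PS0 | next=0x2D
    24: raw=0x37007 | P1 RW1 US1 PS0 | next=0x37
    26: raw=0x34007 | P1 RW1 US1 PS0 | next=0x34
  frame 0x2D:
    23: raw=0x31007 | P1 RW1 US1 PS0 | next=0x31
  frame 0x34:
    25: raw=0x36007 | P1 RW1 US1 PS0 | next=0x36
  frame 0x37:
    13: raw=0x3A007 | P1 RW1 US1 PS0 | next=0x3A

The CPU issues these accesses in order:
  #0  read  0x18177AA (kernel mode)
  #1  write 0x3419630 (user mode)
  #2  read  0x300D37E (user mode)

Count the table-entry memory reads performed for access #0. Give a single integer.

Per-access translation:
#0 VA=0x18177AA (r,kernel):
  L0 @0x2C[12] → 0x2D007  P=1,RW=1,US=1,PS=0
  L1 @0x2D[23] → 0x31007  P=1,RW=1,US=1,PS=0
  → PA=0x317AA  (2 entries read)
#1 VA=0x3419630 (w,user):
  L0 @0x2C[26] → 0x34007  P=1,RW=1,US=1,PS=0
  L1 @0x34[25] → 0x36007  P=1,RW=1,US=1,PS=0
  → PA=0x36630  (2 entries read)
#2 VA=0x300D37E (r,user):
  L0 @0x2C[24] → 0x37007  P=1,RW=1,US=1,PS=0
  L1 @0x37[13] → 0x3A007  P=1,RW=1,US=1,PS=0
  → PA=0x3A37E  (2 entries read)

Entries read for #0: 2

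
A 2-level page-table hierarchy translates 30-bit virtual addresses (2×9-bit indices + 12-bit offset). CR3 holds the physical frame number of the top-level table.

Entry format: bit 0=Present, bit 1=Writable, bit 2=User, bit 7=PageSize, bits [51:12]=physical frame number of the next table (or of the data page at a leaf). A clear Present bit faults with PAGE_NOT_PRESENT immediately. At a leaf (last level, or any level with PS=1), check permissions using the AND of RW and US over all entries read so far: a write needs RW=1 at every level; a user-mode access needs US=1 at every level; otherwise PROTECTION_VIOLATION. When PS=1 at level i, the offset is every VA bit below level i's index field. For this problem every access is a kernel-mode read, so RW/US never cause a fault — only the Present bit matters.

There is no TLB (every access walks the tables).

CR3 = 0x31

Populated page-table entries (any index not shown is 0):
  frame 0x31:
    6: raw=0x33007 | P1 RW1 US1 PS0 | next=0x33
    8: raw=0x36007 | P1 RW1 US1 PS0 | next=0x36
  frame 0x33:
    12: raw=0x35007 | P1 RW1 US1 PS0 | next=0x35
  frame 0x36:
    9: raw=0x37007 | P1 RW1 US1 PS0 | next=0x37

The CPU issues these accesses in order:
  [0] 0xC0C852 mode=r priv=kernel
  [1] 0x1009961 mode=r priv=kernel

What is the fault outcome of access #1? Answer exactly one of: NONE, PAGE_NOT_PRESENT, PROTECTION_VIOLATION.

Per-access translation:
#0 VA=0xC0C852 (r,kernel):
  L0: frame=0x31 idx=6 entry=0x33007 [P=1 RW=1 US=1 PS=0]
  L1: frame=0x33 idx=12 entry=0x35007 [P=1 RW=1 US=1 PS=0]
  → PA=0x35852  (2 entries read)
#1 VA=0x1009961 (r,kernel):
  L0: frame=0x31 idx=8 entry=0x36007 [P=1 RW=1 US=1 PS=0]
  L1: frame=0x36 idx=9 entry=0x37007 [P=1 RW=1 US=1 PS=0]
  → PA=0x37961  (2 entries read)

Access #1 fault: NONE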